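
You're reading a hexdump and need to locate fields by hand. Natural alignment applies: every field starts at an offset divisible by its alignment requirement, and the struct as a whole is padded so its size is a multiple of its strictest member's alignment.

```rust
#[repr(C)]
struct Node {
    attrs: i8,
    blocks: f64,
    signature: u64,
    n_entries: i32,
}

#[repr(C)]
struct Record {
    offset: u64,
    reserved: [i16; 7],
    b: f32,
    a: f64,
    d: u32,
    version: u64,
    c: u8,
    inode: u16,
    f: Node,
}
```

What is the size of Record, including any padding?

Node: @0: attrs [1B, align 1] → 1; +7 pad (align 8); @8: blocks [8B, align 8] → 16; @16: signature [8B, align 8] → 24; @24: n_entries [4B, align 4] → 28; +4 tail pad (align 8); size 32, align 8
@0: offset [8B, align 8] → 8
@8: reserved [14B, align 2] → 22
+2 pad (align 4)
@24: b [4B, align 4] → 28
+4 pad (align 8)
@32: a [8B, align 8] → 40
@40: d [4B, align 4] → 44
+4 pad (align 8)
@48: version [8B, align 8] → 56
@56: c [1B, align 1] → 57
+1 pad (align 2)
@58: inode [2B, align 2] → 60
+4 pad (align 8)
@64: f [32B, align 8] → 96
size 96, align 8

96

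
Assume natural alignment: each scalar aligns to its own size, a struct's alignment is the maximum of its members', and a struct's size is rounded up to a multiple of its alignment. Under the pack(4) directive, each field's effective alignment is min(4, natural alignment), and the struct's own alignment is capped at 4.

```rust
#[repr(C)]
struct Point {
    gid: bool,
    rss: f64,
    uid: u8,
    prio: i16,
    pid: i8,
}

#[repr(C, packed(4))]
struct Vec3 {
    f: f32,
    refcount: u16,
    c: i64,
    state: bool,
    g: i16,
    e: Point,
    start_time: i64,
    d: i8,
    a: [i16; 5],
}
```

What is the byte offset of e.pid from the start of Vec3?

40

Point: 0..1  gid  (1B, 1-aligned); 1..8  -- padding (7B); 8..16  rss  (8B, 8-aligned); 16..17  uid  (1B, 1-aligned); 17..18  -- padding (1B); 18..20  prio  (2B, 2-aligned); 20..21  pid  (1B, 1-aligned); 21..24  -- tail padding (3B); sizeof = 24, alignof = 8
0..4  f  (4B, 4-aligned)
4..6  refcount  (2B, 2-aligned)
6..8  -- padding (2B)
8..16  c  (8B, 4-aligned)
16..17  state  (1B, 1-aligned)
17..18  -- padding (1B)
18..20  g  (2B, 2-aligned)
20..44  e  (24B, 4-aligned)
within Point: pid at 20
20 + 20 = 40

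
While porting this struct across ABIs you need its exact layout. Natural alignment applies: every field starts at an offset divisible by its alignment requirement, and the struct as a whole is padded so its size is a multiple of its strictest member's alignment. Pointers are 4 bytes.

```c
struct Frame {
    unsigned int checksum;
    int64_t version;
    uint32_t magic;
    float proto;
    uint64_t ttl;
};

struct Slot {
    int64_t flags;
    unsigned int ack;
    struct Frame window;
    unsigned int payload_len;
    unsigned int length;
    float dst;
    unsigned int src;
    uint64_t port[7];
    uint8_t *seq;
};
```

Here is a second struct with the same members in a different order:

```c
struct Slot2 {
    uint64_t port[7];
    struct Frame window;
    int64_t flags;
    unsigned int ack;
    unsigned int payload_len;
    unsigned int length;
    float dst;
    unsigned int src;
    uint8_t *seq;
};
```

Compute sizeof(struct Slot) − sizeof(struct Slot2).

8

Frame: checksum at 0 (size 4, align 4) → ends 4; pad 4 to align 8 for version; version at 8 (size 8, align 8) → ends 16; magic at 16 (size 4, align 4) → ends 20; proto at 20 (size 4, align 4) → ends 24; ttl at 24 (size 8, align 8) → ends 32; total 32 bytes, alignment 8
flags at 0 (size 8, align 8) → ends 8
ack at 8 (size 4, align 4) → ends 12
pad 4 to align 8 for window
window at 16 (size 32, align 8) → ends 48
payload_len at 48 (size 4, align 4) → ends 52
length at 52 (size 4, align 4) → ends 56
dst at 56 (size 4, align 4) → ends 60
src at 60 (size 4, align 4) → ends 64
port at 64 (size 56, align 8) → ends 120
seq at 120 (size 4, align 4) → ends 124
tail pad 4 to reach multiple of 8
total 128 bytes, alignment 8
— Slot2 —
port at 0 (size 56, align 8) → ends 56
window at 56 (size 32, align 8) → ends 88
flags at 88 (size 8, align 8) → ends 96
ack at 96 (size 4, align 4) → ends 100
payload_len at 100 (size 4, align 4) → ends 104
length at 104 (size 4, align 4) → ends 108
dst at 108 (size 4, align 4) → ends 112
src at 112 (size 4, align 4) → ends 116
seq at 116 (size 4, align 4) → ends 120
total 120 bytes, alignment 8
128 − 120 = 8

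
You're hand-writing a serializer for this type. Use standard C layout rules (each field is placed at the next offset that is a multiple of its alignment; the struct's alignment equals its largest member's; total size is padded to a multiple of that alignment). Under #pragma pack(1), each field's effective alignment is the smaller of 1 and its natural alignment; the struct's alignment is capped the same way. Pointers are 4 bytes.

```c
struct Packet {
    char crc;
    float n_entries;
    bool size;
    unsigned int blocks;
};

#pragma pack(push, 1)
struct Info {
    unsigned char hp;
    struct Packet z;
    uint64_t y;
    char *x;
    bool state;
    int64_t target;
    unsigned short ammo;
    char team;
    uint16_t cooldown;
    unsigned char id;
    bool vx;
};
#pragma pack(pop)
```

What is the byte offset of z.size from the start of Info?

9

Packet: crc at 0 (size 1, align 1) → ends 1; pad 3 to align 4 for n_entries; n_entries at 4 (size 4, align 4) → ends 8; size at 8 (size 1, align 1) → ends 9; pad 3 to align 4 for blocks; blocks at 12 (size 4, align 4) → ends 16; total 16 bytes, alignment 4
hp at 0 (size 1, align 1) → ends 1
z at 1 (size 16, align 1) → ends 17
within Packet: size at 8
1 + 8 = 9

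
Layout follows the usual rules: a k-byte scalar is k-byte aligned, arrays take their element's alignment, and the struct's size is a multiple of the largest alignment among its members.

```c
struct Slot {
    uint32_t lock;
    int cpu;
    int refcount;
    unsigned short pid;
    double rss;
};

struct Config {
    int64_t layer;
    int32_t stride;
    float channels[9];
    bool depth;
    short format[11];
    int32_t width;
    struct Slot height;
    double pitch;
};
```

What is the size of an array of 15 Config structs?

1680

Slot: lock at 0 (size 4, align 4) → ends 4; cpu at 4 (size 4, align 4) → ends 8; refcount at 8 (size 4, align 4) → ends 12; pid at 12 (size 2, align 2) → ends 14; pad 2 to align 8 for rss; rss at 16 (size 8, align 8) → ends 24; total 24 bytes, alignment 8
layer at 0 (size 8, align 8) → ends 8
stride at 8 (size 4, align 4) → ends 12
channels at 12 (size 36, align 4) → ends 48
depth at 48 (size 1, align 1) → ends 49
pad 1 to align 2 for format
format at 50 (size 22, align 2) → ends 72
width at 72 (size 4, align 4) → ends 76
pad 4 to align 8 for height
height at 80 (size 24, align 8) → ends 104
pitch at 104 (size 8, align 8) → ends 112
total 112 bytes, alignment 8
array of 15: 15 × 112 = 1680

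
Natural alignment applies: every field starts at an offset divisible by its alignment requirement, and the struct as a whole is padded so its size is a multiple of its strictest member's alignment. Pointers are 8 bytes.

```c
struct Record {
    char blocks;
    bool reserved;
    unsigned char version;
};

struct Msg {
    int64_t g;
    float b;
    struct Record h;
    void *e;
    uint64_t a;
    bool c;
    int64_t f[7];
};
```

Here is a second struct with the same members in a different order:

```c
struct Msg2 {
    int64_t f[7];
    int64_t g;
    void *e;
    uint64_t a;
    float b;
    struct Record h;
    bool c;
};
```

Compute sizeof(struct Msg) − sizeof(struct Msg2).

Record: @0: blocks [1B, align 1] → 1; @1: reserved [1B, align 1] → 2; @2: version [1B, align 1] → 3; size 3, align 1
@0: g [8B, align 8] → 8
@8: b [4B, align 4] → 12
@12: h [3B, align 1] → 15
+1 pad (align 8)
@16: e [8B, align 8] → 24
@24: a [8B, align 8] → 32
@32: c [1B, align 1] → 33
+7 pad (align 8)
@40: f [56B, align 8] → 96
size 96, align 8
— Msg2 —
@0: f [56B, align 8] → 56
@56: g [8B, align 8] → 64
@64: e [8B, align 8] → 72
@72: a [8B, align 8] → 80
@80: b [4B, align 4] → 84
@84: h [3B, align 1] → 87
@87: c [1B, align 1] → 88
size 88, align 8
96 − 88 = 8

8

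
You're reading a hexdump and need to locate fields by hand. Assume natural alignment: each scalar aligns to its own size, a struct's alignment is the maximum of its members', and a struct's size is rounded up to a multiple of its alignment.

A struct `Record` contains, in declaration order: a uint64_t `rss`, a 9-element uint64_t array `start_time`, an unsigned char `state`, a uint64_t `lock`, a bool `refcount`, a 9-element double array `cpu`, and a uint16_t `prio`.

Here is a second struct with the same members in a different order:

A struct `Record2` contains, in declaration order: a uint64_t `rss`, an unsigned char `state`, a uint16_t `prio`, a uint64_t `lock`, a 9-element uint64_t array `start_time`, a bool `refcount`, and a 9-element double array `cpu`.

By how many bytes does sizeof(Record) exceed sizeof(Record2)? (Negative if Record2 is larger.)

0..8  rss  (8B, 8-aligned)
8..80  start_time  (72B, 8-aligned)
80..81  state  (1B, 1-aligned)
81..88  -- padding (7B)
88..96  lock  (8B, 8-aligned)
96..97  refcount  (1B, 1-aligned)
97..104  -- padding (7B)
104..176  cpu  (72B, 8-aligned)
176..178  prio  (2B, 2-aligned)
178..184  -- tail padding (6B)
sizeof = 184, alignof = 8
— Record2 —
0..8  rss  (8B, 8-aligned)
8..9  state  (1B, 1-aligned)
9..10  -- padding (1B)
10..12  prio  (2B, 2-aligned)
12..16  -- padding (4B)
16..24  lock  (8B, 8-aligned)
24..96  start_time  (72B, 8-aligned)
96..97  refcount  (1B, 1-aligned)
97..104  -- padding (7B)
104..176  cpu  (72B, 8-aligned)
sizeof = 176, alignof = 8
184 − 176 = 8

8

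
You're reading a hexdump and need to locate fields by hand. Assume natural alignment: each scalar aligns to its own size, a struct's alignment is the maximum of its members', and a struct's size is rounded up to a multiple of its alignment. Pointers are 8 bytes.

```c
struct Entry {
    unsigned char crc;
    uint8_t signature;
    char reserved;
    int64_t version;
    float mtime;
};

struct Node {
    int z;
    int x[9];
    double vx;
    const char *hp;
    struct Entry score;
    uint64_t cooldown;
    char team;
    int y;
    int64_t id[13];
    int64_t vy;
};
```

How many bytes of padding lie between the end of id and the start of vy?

Entry: 0..1  crc  (1B, 1-aligned); 1..2  signature  (1B, 1-aligned); 2..3  reserved  (1B, 1-aligned); 3..8  -- padding (5B); 8..16  version  (8B, 8-aligned); 16..20  mtime  (4B, 4-aligned); 20..24  -- tail padding (4B); sizeof = 24, alignof = 8
0..4  z  (4B, 4-aligned)
4..40  x  (36B, 4-aligned)
40..48  vx  (8B, 8-aligned)
48..56  hp  (8B, 8-aligned)
56..80  score  (24B, 8-aligned)
80..88  cooldown  (8B, 8-aligned)
88..89  team  (1B, 1-aligned)
89..92  -- padding (3B)
92..96  y  (4B, 4-aligned)
96..200  id  (104B, 8-aligned)
200..208  vy  (8B, 8-aligned)

0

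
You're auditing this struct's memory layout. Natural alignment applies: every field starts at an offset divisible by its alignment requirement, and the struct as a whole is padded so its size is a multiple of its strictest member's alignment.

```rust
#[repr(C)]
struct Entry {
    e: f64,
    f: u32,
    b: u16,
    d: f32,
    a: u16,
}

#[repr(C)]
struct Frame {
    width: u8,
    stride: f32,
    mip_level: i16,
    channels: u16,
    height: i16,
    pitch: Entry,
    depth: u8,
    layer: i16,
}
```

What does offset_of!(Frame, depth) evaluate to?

40

Entry: 0..8  e  (8B, 8-aligned); 8..12  f  (4B, 4-aligned); 12..14  b  (2B, 2-aligned); 14..16  -- padding (2B); 16..20  d  (4B, 4-aligned); 20..22  a  (2B, 2-aligned); 22..24  -- tail padding (2B); sizeof = 24, alignof = 8
0..1  width  (1B, 1-aligned)
1..4  -- padding (3B)
4..8  stride  (4B, 4-aligned)
8..10  mip_level  (2B, 2-aligned)
10..12  channels  (2B, 2-aligned)
12..14  height  (2B, 2-aligned)
14..16  -- padding (2B)
16..40  pitch  (24B, 8-aligned)
40..41  depth  (1B, 1-aligned)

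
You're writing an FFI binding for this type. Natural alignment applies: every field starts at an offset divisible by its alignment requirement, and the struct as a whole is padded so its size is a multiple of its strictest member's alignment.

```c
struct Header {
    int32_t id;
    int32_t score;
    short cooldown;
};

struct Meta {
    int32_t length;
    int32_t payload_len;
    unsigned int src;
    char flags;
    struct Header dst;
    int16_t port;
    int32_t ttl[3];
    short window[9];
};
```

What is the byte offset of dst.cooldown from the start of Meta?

Header: id at 0 (size 4, align 4) → ends 4; score at 4 (size 4, align 4) → ends 8; cooldown at 8 (size 2, align 2) → ends 10; tail pad 2 to reach multiple of 4; total 12 bytes, alignment 4
length at 0 (size 4, align 4) → ends 4
payload_len at 4 (size 4, align 4) → ends 8
src at 8 (size 4, align 4) → ends 12
flags at 12 (size 1, align 1) → ends 13
pad 3 to align 4 for dst
dst at 16 (size 12, align 4) → ends 28
within Header: cooldown at 8
16 + 8 = 24

24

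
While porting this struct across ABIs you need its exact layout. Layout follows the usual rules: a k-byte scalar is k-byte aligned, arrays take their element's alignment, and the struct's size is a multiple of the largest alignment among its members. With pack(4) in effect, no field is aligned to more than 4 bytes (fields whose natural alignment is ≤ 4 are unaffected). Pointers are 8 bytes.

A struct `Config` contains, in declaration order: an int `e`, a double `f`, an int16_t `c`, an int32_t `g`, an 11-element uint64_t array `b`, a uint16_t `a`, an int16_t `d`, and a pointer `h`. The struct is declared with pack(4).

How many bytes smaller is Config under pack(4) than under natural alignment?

natural layout:
  e at 0 (size 4, align 4) → ends 4
  pad 4 to align 8 for f
  f at 8 (size 8, align 8) → ends 16
  c at 16 (size 2, align 2) → ends 18
  pad 2 to align 4 for g
  g at 20 (size 4, align 4) → ends 24
  b at 24 (size 88, align 8) → ends 112
  a at 112 (size 2, align 2) → ends 114
  d at 114 (size 2, align 2) → ends 116
  pad 4 to align 8 for h
  h at 120 (size 8, align 8) → ends 128
  total 128 bytes, alignment 8
packed(4) layout:
  e at 0 (size 4, align 4) → ends 4
  f at 4 (size 8, align 4) → ends 12
  c at 12 (size 2, align 2) → ends 14
  pad 2 to align 4 for g
  g at 16 (size 4, align 4) → ends 20
  b at 20 (size 88, align 4) → ends 108
  a at 108 (size 2, align 2) → ends 110
  d at 110 (size 2, align 2) → ends 112
  h at 112 (size 8, align 4) → ends 120
  total 120 bytes, alignment 4
128 − 120 = 8

8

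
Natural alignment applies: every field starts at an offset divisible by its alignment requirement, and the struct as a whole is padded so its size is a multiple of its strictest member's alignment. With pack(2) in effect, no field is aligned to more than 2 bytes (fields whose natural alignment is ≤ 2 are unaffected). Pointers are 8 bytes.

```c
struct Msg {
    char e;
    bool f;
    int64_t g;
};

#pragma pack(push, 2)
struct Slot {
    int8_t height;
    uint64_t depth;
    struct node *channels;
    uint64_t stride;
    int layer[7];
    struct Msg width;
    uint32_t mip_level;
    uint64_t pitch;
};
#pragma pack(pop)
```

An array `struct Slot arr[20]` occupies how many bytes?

1640

Msg: 0..1  e  (1B, 1-aligned); 1..2  f  (1B, 1-aligned); 2..8  -- padding (6B); 8..16  g  (8B, 8-aligned); sizeof = 16, alignof = 8
0..1  height  (1B, 1-aligned)
1..2  -- padding (1B)
2..10  depth  (8B, 2-aligned)
10..18  channels  (8B, 2-aligned)
18..26  stride  (8B, 2-aligned)
26..54  layer  (28B, 2-aligned)
54..70  width  (16B, 2-aligned)
70..74  mip_level  (4B, 2-aligned)
74..82  pitch  (8B, 2-aligned)
sizeof = 82, alignof = 2
array of 20: 20 × 82 = 1640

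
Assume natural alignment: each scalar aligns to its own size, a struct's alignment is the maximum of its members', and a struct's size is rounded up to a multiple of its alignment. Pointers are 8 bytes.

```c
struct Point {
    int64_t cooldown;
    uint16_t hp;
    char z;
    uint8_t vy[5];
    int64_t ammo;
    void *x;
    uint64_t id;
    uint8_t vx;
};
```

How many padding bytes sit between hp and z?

@0: cooldown [8B, align 8] → 8
@8: hp [2B, align 2] → 10
@10: z [1B, align 1] → 11

0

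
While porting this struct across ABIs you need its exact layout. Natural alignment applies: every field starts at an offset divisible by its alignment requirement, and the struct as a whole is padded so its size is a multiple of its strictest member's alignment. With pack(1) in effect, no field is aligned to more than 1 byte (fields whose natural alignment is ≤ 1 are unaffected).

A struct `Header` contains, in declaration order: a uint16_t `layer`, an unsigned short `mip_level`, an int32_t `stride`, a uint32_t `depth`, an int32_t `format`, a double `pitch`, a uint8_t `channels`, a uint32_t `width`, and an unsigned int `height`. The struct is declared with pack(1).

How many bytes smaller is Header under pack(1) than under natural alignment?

natural layout:
  @0: layer [2B, align 2] → 2
  @2: mip_level [2B, align 2] → 4
  @4: stride [4B, align 4] → 8
  @8: depth [4B, align 4] → 12
  @12: format [4B, align 4] → 16
  @16: pitch [8B, align 8] → 24
  @24: channels [1B, align 1] → 25
  +3 pad (align 4)
  @28: width [4B, align 4] → 32
  @32: height [4B, align 4] → 36
  +4 tail pad (align 8)
  size 40, align 8
packed(1) layout:
  @0: layer [2B, align 1] → 2
  @2: mip_level [2B, align 1] → 4
  @4: stride [4B, align 1] → 8
  @8: depth [4B, align 1] → 12
  @12: format [4B, align 1] → 16
  @16: pitch [8B, align 1] → 24
  @24: channels [1B, align 1] → 25
  @25: width [4B, align 1] → 29
  @29: height [4B, align 1] → 33
  size 33, align 1
40 − 33 = 7

7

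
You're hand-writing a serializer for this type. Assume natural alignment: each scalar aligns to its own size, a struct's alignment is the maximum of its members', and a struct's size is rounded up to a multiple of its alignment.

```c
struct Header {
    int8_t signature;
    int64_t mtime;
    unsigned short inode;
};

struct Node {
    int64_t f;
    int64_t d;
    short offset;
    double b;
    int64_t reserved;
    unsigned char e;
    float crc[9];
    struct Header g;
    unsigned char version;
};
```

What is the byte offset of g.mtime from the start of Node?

88

Header: signature at 0 (size 1, align 1) → ends 1; pad 7 to align 8 for mtime; mtime at 8 (size 8, align 8) → ends 16; inode at 16 (size 2, align 2) → ends 18; tail pad 6 to reach multiple of 8; total 24 bytes, alignment 8
f at 0 (size 8, align 8) → ends 8
d at 8 (size 8, align 8) → ends 16
offset at 16 (size 2, align 2) → ends 18
pad 6 to align 8 for b
b at 24 (size 8, align 8) → ends 32
reserved at 32 (size 8, align 8) → ends 40
e at 40 (size 1, align 1) → ends 41
pad 3 to align 4 for crc
crc at 44 (size 36, align 4) → ends 80
g at 80 (size 24, align 8) → ends 104
within Header: mtime at 8
80 + 8 = 88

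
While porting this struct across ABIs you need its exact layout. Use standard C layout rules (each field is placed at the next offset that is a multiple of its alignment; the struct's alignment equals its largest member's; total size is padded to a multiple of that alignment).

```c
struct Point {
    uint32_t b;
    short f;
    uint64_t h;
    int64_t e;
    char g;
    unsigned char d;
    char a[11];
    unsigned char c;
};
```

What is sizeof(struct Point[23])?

920

@0: b [4B, align 4] → 4
@4: f [2B, align 2] → 6
+2 pad (align 8)
@8: h [8B, align 8] → 16
@16: e [8B, align 8] → 24
@24: g [1B, align 1] → 25
@25: d [1B, align 1] → 26
@26: a [11B, align 1] → 37
@37: c [1B, align 1] → 38
+2 tail pad (align 8)
size 40, align 8
array of 23: 23 × 40 = 920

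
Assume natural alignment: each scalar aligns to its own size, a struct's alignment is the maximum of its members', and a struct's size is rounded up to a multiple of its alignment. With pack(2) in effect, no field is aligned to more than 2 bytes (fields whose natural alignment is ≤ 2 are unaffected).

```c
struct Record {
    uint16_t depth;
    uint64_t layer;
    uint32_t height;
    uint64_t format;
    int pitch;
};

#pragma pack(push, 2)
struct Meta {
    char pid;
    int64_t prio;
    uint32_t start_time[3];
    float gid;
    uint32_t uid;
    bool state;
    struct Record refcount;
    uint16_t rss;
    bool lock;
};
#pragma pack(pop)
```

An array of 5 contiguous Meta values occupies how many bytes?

380

Record: 0..2  depth  (2B, 2-aligned); 2..8  -- padding (6B); 8..16  layer  (8B, 8-aligned); 16..20  height  (4B, 4-aligned); 20..24  -- padding (4B); 24..32  format  (8B, 8-aligned); 32..36  pitch  (4B, 4-aligned); 36..40  -- tail padding (4B); sizeof = 40, alignof = 8
0..1  pid  (1B, 1-aligned)
1..2  -- padding (1B)
2..10  prio  (8B, 2-aligned)
10..22  start_time  (12B, 2-aligned)
22..26  gid  (4B, 2-aligned)
26..30  uid  (4B, 2-aligned)
30..31  state  (1B, 1-aligned)
31..32  -- padding (1B)
32..72  refcount  (40B, 2-aligned)
72..74  rss  (2B, 2-aligned)
74..75  lock  (1B, 1-aligned)
75..76  -- tail padding (1B)
sizeof = 76, alignof = 2
array of 5: 5 × 76 = 380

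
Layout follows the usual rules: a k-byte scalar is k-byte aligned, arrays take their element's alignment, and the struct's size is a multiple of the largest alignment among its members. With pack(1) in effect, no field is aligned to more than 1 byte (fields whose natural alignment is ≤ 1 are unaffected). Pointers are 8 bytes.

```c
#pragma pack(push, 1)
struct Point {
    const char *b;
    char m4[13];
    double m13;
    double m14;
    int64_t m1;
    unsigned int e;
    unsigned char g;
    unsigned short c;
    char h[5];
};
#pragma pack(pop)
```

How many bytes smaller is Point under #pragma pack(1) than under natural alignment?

7

natural layout:
  0..8  b  (8B, 8-aligned)
  8..21  m4  (13B, 1-aligned)
  21..24  -- padding (3B)
  24..32  m13  (8B, 8-aligned)
  32..40  m14  (8B, 8-aligned)
  40..48  m1  (8B, 8-aligned)
  48..52  e  (4B, 4-aligned)
  52..53  g  (1B, 1-aligned)
  53..54  -- padding (1B)
  54..56  c  (2B, 2-aligned)
  56..61  h  (5B, 1-aligned)
  61..64  -- tail padding (3B)
  sizeof = 64, alignof = 8
packed(1) layout:
  0..8  b  (8B, 1-aligned)
  8..21  m4  (13B, 1-aligned)
  21..29  m13  (8B, 1-aligned)
  29..37  m14  (8B, 1-aligned)
  37..45  m1  (8B, 1-aligned)
  45..49  e  (4B, 1-aligned)
  49..50  g  (1B, 1-aligned)
  50..52  c  (2B, 1-aligned)
  52..57  h  (5B, 1-aligned)
  sizeof = 57, alignof = 1
64 − 57 = 7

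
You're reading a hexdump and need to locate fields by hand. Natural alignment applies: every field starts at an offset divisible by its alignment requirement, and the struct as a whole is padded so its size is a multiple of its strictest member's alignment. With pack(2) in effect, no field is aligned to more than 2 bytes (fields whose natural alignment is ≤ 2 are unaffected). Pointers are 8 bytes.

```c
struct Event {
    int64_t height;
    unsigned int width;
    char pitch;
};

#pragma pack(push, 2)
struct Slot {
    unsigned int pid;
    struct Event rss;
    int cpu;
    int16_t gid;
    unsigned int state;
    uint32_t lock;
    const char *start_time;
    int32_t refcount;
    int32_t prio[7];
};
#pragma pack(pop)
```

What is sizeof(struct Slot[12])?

888

Event: @0: height [8B, align 8] → 8; @8: width [4B, align 4] → 12; @12: pitch [1B, align 1] → 13; +3 tail pad (align 8); size 16, align 8
@0: pid [4B, align 2] → 4
@4: rss [16B, align 2] → 20
@20: cpu [4B, align 2] → 24
@24: gid [2B, align 2] → 26
@26: state [4B, align 2] → 30
@30: lock [4B, align 2] → 34
@34: start_time [8B, align 2] → 42
@42: refcount [4B, align 2] → 46
@46: prio [28B, align 2] → 74
size 74, align 2
array of 12: 12 × 74 = 888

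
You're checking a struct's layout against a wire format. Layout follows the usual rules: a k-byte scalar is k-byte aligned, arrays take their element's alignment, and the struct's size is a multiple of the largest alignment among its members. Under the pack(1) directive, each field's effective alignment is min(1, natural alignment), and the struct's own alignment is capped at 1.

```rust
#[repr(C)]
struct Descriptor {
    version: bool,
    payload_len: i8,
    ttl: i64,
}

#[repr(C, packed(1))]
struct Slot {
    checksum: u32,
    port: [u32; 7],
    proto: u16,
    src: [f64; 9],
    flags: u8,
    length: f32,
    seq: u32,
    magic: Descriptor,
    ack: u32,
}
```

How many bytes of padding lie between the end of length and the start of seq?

Descriptor: @0: version [1B, align 1] → 1; @1: payload_len [1B, align 1] → 2; +6 pad (align 8); @8: ttl [8B, align 8] → 16; size 16, align 8
@0: checksum [4B, align 1] → 4
@4: port [28B, align 1] → 32
@32: proto [2B, align 1] → 34
@34: src [72B, align 1] → 106
@106: flags [1B, align 1] → 107
@107: length [4B, align 1] → 111
@111: seq [4B, align 1] → 115

0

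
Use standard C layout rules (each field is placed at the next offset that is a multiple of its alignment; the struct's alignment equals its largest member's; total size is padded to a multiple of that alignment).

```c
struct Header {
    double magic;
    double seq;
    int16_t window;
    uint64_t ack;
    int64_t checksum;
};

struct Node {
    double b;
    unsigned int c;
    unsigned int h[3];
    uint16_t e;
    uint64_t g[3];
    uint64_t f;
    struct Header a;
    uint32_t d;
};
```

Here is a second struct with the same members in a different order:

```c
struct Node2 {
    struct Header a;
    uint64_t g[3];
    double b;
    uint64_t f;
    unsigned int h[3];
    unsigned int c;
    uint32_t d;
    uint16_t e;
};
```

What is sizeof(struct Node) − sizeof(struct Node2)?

Header: @0: magic [8B, align 8] → 8; @8: seq [8B, align 8] → 16; @16: window [2B, align 2] → 18; +6 pad (align 8); @24: ack [8B, align 8] → 32; @32: checksum [8B, align 8] → 40; size 40, align 8
@0: b [8B, align 8] → 8
@8: c [4B, align 4] → 12
@12: h [12B, align 4] → 24
@24: e [2B, align 2] → 26
+6 pad (align 8)
@32: g [24B, align 8] → 56
@56: f [8B, align 8] → 64
@64: a [40B, align 8] → 104
@104: d [4B, align 4] → 108
+4 tail pad (align 8)
size 112, align 8
— Node2 —
@0: a [40B, align 8] → 40
@40: g [24B, align 8] → 64
@64: b [8B, align 8] → 72
@72: f [8B, align 8] → 80
@80: h [12B, align 4] → 92
@92: c [4B, align 4] → 96
@96: d [4B, align 4] → 100
@100: e [2B, align 2] → 102
+2 tail pad (align 8)
size 104, align 8
112 − 104 = 8

8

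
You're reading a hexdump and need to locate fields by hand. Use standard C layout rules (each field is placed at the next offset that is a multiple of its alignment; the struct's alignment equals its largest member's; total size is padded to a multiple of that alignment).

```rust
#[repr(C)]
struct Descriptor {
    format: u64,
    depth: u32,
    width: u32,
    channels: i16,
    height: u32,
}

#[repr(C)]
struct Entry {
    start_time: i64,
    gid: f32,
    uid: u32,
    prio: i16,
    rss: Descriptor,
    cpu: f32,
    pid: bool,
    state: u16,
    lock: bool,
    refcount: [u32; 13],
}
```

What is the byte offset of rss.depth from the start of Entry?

32

Descriptor: format at 0 (size 8, align 8) → ends 8; depth at 8 (size 4, align 4) → ends 12; width at 12 (size 4, align 4) → ends 16; channels at 16 (size 2, align 2) → ends 18; pad 2 to align 4 for height; height at 20 (size 4, align 4) → ends 24; total 24 bytes, alignment 8
start_time at 0 (size 8, align 8) → ends 8
gid at 8 (size 4, align 4) → ends 12
uid at 12 (size 4, align 4) → ends 16
prio at 16 (size 2, align 2) → ends 18
pad 6 to align 8 for rss
rss at 24 (size 24, align 8) → ends 48
within Descriptor: depth at 8
24 + 8 = 32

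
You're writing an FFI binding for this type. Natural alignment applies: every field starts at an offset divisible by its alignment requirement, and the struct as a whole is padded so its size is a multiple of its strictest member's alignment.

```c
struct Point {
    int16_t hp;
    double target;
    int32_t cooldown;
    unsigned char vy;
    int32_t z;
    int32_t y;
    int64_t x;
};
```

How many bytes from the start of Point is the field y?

0..2  hp  (2B, 2-aligned)
2..8  -- padding (6B)
8..16  target  (8B, 8-aligned)
16..20  cooldown  (4B, 4-aligned)
20..21  vy  (1B, 1-aligned)
21..24  -- padding (3B)
24..28  z  (4B, 4-aligned)
28..32  y  (4B, 4-aligned)

28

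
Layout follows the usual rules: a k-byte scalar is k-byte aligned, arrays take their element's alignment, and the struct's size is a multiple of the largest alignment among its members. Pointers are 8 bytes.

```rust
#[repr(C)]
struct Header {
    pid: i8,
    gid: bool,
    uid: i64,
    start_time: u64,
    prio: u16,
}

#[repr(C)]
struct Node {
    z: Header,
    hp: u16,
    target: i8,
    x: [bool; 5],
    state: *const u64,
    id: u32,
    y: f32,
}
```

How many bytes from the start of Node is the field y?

52

Header: pid at 0 (size 1, align 1) → ends 1; gid at 1 (size 1, align 1) → ends 2; pad 6 to align 8 for uid; uid at 8 (size 8, align 8) → ends 16; start_time at 16 (size 8, align 8) → ends 24; prio at 24 (size 2, align 2) → ends 26; tail pad 6 to reach multiple of 8; total 32 bytes, alignment 8
z at 0 (size 32, align 8) → ends 32
hp at 32 (size 2, align 2) → ends 34
target at 34 (size 1, align 1) → ends 35
x at 35 (size 5, align 1) → ends 40
state at 40 (size 8, align 8) → ends 48
id at 48 (size 4, align 4) → ends 52
y at 52 (size 4, align 4) → ends 56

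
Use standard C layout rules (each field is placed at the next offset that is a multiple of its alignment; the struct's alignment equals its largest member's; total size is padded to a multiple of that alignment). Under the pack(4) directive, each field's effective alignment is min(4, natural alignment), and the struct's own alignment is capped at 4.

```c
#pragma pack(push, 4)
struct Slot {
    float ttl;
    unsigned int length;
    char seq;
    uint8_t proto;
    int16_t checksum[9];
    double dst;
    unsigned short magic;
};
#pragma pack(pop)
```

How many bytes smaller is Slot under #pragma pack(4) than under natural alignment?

8

natural layout:
  @0: ttl [4B, align 4] → 4
  @4: length [4B, align 4] → 8
  @8: seq [1B, align 1] → 9
  @9: proto [1B, align 1] → 10
  @10: checksum [18B, align 2] → 28
  +4 pad (align 8)
  @32: dst [8B, align 8] → 40
  @40: magic [2B, align 2] → 42
  +6 tail pad (align 8)
  size 48, align 8
packed(4) layout:
  @0: ttl [4B, align 4] → 4
  @4: length [4B, align 4] → 8
  @8: seq [1B, align 1] → 9
  @9: proto [1B, align 1] → 10
  @10: checksum [18B, align 2] → 28
  @28: dst [8B, align 4] → 36
  @36: magic [2B, align 2] → 38
  +2 tail pad (align 4)
  size 40, align 4
48 − 40 = 8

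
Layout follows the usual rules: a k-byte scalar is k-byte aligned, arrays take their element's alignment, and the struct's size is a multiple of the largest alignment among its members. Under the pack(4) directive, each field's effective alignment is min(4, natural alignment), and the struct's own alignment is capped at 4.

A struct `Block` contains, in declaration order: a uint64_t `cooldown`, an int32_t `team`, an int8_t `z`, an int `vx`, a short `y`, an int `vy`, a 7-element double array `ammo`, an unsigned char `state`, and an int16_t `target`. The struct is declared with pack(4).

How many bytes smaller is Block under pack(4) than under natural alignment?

natural layout:
  0..8  cooldown  (8B, 8-aligned)
  8..12  team  (4B, 4-aligned)
  12..13  z  (1B, 1-aligned)
  13..16  -- padding (3B)
  16..20  vx  (4B, 4-aligned)
  20..22  y  (2B, 2-aligned)
  22..24  -- padding (2B)
  24..28  vy  (4B, 4-aligned)
  28..32  -- padding (4B)
  32..88  ammo  (56B, 8-aligned)
  88..89  state  (1B, 1-aligned)
  89..90  -- padding (1B)
  90..92  target  (2B, 2-aligned)
  92..96  -- tail padding (4B)
  sizeof = 96, alignof = 8
packed(4) layout:
  0..8  cooldown  (8B, 4-aligned)
  8..12  team  (4B, 4-aligned)
  12..13  z  (1B, 1-aligned)
  13..16  -- padding (3B)
  16..20  vx  (4B, 4-aligned)
  20..22  y  (2B, 2-aligned)
  22..24  -- padding (2B)
  24..28  vy  (4B, 4-aligned)
  28..84  ammo  (56B, 4-aligned)
  84..85  state  (1B, 1-aligned)
  85..86  -- padding (1B)
  86..88  target  (2B, 2-aligned)
  sizeof = 88, alignof = 4
96 − 88 = 8

8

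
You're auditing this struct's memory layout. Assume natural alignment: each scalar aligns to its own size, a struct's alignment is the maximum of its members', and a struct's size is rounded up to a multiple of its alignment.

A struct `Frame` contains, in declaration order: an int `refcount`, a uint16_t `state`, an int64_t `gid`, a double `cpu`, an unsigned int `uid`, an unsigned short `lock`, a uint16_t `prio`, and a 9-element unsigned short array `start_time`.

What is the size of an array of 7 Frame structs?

392

@0: refcount [4B, align 4] → 4
@4: state [2B, align 2] → 6
+2 pad (align 8)
@8: gid [8B, align 8] → 16
@16: cpu [8B, align 8] → 24
@24: uid [4B, align 4] → 28
@28: lock [2B, align 2] → 30
@30: prio [2B, align 2] → 32
@32: start_time [18B, align 2] → 50
+6 tail pad (align 8)
size 56, align 8
array of 7: 7 × 56 = 392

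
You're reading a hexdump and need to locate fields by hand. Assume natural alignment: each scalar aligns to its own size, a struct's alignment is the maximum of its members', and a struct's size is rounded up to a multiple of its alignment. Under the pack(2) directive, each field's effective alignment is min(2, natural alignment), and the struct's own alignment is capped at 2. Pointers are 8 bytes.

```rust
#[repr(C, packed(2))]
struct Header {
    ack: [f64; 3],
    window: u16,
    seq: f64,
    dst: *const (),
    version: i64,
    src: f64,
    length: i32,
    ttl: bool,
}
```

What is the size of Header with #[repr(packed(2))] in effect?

0..24  ack  (24B, 2-aligned)
24..26  window  (2B, 2-aligned)
26..34  seq  (8B, 2-aligned)
34..42  dst  (8B, 2-aligned)
42..50  version  (8B, 2-aligned)
50..58  src  (8B, 2-aligned)
58..62  length  (4B, 2-aligned)
62..63  ttl  (1B, 1-aligned)
63..64  -- tail padding (1B)
sizeof = 64, alignof = 2

64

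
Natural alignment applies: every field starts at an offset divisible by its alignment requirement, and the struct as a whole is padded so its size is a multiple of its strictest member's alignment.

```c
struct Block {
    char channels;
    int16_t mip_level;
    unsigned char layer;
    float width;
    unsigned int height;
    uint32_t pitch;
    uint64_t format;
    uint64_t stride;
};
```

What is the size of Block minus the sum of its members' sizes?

@0: channels [1B, align 1] → 1
+1 pad (align 2)
@2: mip_level [2B, align 2] → 4
@4: layer [1B, align 1] → 5
+3 pad (align 4)
@8: width [4B, align 4] → 12
@12: height [4B, align 4] → 16
@16: pitch [4B, align 4] → 20
+4 pad (align 8)
@24: format [8B, align 8] → 32
@32: stride [8B, align 8] → 40
size 40, align 8
data bytes 32, size 40 → padding 8

8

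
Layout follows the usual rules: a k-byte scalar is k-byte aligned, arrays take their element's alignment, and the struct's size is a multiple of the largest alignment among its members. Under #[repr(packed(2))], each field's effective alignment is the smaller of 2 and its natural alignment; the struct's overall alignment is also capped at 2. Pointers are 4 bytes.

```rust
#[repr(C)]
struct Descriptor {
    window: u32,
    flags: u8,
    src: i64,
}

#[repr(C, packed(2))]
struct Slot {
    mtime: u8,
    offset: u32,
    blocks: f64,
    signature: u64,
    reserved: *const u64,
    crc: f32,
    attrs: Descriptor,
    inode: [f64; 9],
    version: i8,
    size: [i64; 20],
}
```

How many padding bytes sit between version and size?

Descriptor: window at 0 (size 4, align 4) → ends 4; flags at 4 (size 1, align 1) → ends 5; pad 3 to align 8 for src; src at 8 (size 8, align 8) → ends 16; total 16 bytes, alignment 8
mtime at 0 (size 1, align 1) → ends 1
pad 1 to align 2 for offset
offset at 2 (size 4, align 2) → ends 6
blocks at 6 (size 8, align 2) → ends 14
signature at 14 (size 8, align 2) → ends 22
reserved at 22 (size 4, align 2) → ends 26
crc at 26 (size 4, align 2) → ends 30
attrs at 30 (size 16, align 2) → ends 46
inode at 46 (size 72, align 2) → ends 118
version at 118 (size 1, align 1) → ends 119
pad 1 to align 2 for size
size at 120 (size 160, align 2) → ends 280

1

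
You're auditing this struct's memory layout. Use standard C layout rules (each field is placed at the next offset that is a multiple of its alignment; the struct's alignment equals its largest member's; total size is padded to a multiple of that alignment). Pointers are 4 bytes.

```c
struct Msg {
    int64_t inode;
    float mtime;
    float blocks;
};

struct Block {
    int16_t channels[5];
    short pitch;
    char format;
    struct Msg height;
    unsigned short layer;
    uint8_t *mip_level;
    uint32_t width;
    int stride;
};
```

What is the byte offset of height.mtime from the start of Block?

24

Msg: 0..8  inode  (8B, 8-aligned); 8..12  mtime  (4B, 4-aligned); 12..16  blocks  (4B, 4-aligned); sizeof = 16, alignof = 8
0..10  channels  (10B, 2-aligned)
10..12  pitch  (2B, 2-aligned)
12..13  format  (1B, 1-aligned)
13..16  -- padding (3B)
16..32  height  (16B, 8-aligned)
within Msg: mtime at 8
16 + 8 = 24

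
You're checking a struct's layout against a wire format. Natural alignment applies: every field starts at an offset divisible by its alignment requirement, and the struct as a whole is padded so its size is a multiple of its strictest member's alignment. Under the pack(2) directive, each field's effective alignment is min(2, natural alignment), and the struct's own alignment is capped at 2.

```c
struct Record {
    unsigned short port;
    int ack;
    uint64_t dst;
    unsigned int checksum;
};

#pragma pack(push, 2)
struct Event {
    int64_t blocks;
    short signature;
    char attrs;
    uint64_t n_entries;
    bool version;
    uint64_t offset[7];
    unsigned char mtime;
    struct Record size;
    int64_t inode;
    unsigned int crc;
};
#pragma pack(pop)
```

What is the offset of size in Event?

Record: port at 0 (size 2, align 2) → ends 2; pad 2 to align 4 for ack; ack at 4 (size 4, align 4) → ends 8; dst at 8 (size 8, align 8) → ends 16; checksum at 16 (size 4, align 4) → ends 20; tail pad 4 to reach multiple of 8; total 24 bytes, alignment 8
blocks at 0 (size 8, align 2) → ends 8
signature at 8 (size 2, align 2) → ends 10
attrs at 10 (size 1, align 1) → ends 11
pad 1 to align 2 for n_entries
n_entries at 12 (size 8, align 2) → ends 20
version at 20 (size 1, align 1) → ends 21
pad 1 to align 2 for offset
offset at 22 (size 56, align 2) → ends 78
mtime at 78 (size 1, align 1) → ends 79
pad 1 to align 2 for size
size at 80 (size 24, align 2) → ends 104

80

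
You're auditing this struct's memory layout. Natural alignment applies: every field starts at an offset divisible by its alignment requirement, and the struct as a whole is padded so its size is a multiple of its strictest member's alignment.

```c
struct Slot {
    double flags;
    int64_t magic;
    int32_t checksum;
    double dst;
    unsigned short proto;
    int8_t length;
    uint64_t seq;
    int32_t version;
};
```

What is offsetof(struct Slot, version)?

flags at 0 (size 8, align 8) → ends 8
magic at 8 (size 8, align 8) → ends 16
checksum at 16 (size 4, align 4) → ends 20
pad 4 to align 8 for dst
dst at 24 (size 8, align 8) → ends 32
proto at 32 (size 2, align 2) → ends 34
length at 34 (size 1, align 1) → ends 35
pad 5 to align 8 for seq
seq at 40 (size 8, align 8) → ends 48
version at 48 (size 4, align 4) → ends 52

48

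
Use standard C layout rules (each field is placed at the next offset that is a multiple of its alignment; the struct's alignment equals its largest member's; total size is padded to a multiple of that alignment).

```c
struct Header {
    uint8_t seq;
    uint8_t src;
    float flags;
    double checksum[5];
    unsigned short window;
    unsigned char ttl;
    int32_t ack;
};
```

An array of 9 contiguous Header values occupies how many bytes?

0..1  seq  (1B, 1-aligned)
1..2  src  (1B, 1-aligned)
2..4  -- padding (2B)
4..8  flags  (4B, 4-aligned)
8..48  checksum  (40B, 8-aligned)
48..50  window  (2B, 2-aligned)
50..51  ttl  (1B, 1-aligned)
51..52  -- padding (1B)
52..56  ack  (4B, 4-aligned)
sizeof = 56, alignof = 8
array of 9: 9 × 56 = 504

504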